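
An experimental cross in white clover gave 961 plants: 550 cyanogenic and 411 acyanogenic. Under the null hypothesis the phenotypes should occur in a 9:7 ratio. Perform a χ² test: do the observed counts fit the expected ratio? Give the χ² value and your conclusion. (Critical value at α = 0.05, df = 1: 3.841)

Total ratio parts = 16. Expected numbers out of 961:
  cyanogenic: 961 × 9/16 = 540.5625
  acyanogenic: 961 × 7/16 = 420.4375
χ² = Σ (O − E)² / E
  cyanogenic: (550 − 540.5625)² / 540.5625 = 0.1648
  acyanogenic: (411 − 420.4375)² / 420.4375 = 0.2118
χ² = 0.1648 + 0.2118 = 0.3766 ≈ 0.377
Degrees of freedom = 2 − 1 = 1; critical value at α = 0.05 is 3.841.
Since 0.377 < 3.841, we fail to reject the null hypothesis — the data are consistent with the 9:7 ratio.

0.377; consistent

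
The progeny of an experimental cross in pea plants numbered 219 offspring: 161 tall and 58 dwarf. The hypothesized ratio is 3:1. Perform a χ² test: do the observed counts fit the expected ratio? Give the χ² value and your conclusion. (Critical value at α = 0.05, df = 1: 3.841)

0.257; consistent

Expected counts for N = 219 under a 3:1 ratio (total parts = 4):
  tall: 219 × 3/4 = 164.25
  dwarf: 219 × 1/4 = 54.75
χ² = Σ (O − E)² / E
  tall: (161 − 164.25)² / 164.25 = 0.0643
  dwarf: (58 − 54.75)² / 54.75 = 0.1929
χ² = 0.0643 + 0.1929 = 0.2572 ≈ 0.257
Degrees of freedom = 2 − 1 = 1; critical value at α = 0.05 is 3.841.
Since 0.257 < 3.841, we fail to reject the null hypothesis — the data are consistent with the 3:1 ratio.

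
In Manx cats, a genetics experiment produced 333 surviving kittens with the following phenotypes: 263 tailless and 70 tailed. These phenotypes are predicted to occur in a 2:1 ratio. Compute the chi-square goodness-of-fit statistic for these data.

Total ratio parts = 3. Expected numbers out of 333:
  tailless: 333 × 2/3 = 222
  tailed: 333 × 1/3 = 111
χ² = Σ (O − E)² / E
  tailless: (263 − 222)² / 222 = 7.5721
  tailed: (70 − 111)² / 111 = 15.1441
χ² = 7.5721 + 15.1441 = 22.7162 ≈ 22.716

22.716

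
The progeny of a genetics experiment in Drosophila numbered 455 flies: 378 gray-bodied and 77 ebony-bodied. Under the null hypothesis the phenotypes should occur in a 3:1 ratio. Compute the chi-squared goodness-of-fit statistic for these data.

15.831

Expected counts for N = 455 under a 3:1 ratio (total parts = 4):
  gray-bodied: 455 × 3/4 = 341.25
  ebony-bodied: 455 × 1/4 = 113.75
χ² = Σ (O − E)² / E
  gray-bodied: (378 − 341.25)² / 341.25 = 3.9577
  ebony-bodied: (77 − 113.75)² / 113.75 = 11.8731
χ² = 3.9577 + 11.8731 = 15.8308 ≈ 15.831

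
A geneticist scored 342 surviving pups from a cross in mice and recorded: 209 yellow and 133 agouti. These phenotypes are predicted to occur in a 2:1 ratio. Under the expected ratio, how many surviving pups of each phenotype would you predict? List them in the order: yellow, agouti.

Total ratio parts = 3. Expected numbers out of 342:
  yellow: 342 × 2/3 = 228
  agouti: 342 × 1/3 = 114

228, 114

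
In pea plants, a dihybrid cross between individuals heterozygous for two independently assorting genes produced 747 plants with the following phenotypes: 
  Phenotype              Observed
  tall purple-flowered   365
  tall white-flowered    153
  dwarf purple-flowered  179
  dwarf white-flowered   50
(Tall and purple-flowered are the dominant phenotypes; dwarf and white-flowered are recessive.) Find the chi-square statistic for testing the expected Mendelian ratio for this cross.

19.503

A dihybrid F₂ with independent assortment and complete dominance at both loci gives a 9:3:3:1 phenotypic ratio.
The 9:3:3:1 ratio has 16 parts, so with N = 747 the expected counts are:
  tall purple-flowered: 747 × 9/16 = 420.1875
  tall white-flowered: 747 × 3/16 = 140.0625
  dwarf purple-flowered: 747 × 3/16 = 140.0625
  dwarf white-flowered: 747 × 1/16 = 46.6875
χ² = Σ (O − E)² / E
  tall purple-flowered: (365 − 420.1875)² / 420.1875 = 7.2483
  tall white-flowered: (153 − 140.0625)² / 140.0625 = 1.1950
  dwarf purple-flowered: (179 − 140.0625)² / 140.0625 = 10.8247
  dwarf white-flowered: (50 − 46.6875)² / 46.6875 = 0.2350
χ² = 7.2483 + 1.1950 + 10.8247 + 0.2350 = 19.503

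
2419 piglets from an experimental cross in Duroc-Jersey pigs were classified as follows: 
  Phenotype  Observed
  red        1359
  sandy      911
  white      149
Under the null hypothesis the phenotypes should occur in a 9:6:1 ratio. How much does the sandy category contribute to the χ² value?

0.017

Expected counts for N = 2419 under a 9:6:1 ratio (total parts = 16):
  red: 2419 × 9/16 = 1360.6875
  sandy: 2419 × 6/16 = 907.125
  white: 2419 × 1/16 = 151.1875
Contribution of sandy: (911 − 907.125)² / 907.125 = 0.0166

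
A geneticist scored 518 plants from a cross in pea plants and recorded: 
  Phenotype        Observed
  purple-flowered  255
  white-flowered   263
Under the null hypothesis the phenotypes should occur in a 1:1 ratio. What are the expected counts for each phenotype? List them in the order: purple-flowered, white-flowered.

Under the 1:1 hypothesis (Σ ratio = 2, N = 518):
  purple-flowered: 518 × 1/2 = 259
  white-flowered: 518 × 1/2 = 259

259, 259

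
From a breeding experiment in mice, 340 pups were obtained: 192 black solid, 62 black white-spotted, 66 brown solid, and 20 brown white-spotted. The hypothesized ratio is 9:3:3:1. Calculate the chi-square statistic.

Expected counts for N = 340 under a 9:3:3:1 ratio (total parts = 16):
  black solid: 340 × 9/16 = 191.25
  black white-spotted: 340 × 3/16 = 63.75
  brown solid: 340 × 3/16 = 63.75
  brown white-spotted: 340 × 1/16 = 21.25
χ² = Σ (O − E)² / E
  black solid: (192 − 191.25)² / 191.25 = 0.0029
  black white-spotted: (62 − 63.75)² / 63.75 = 0.0480
  brown solid: (66 − 63.75)² / 63.75 = 0.0794
  brown white-spotted: (20 − 21.25)² / 21.25 = 0.0735
χ² = 0.0029 + 0.0480 + 0.0794 + 0.0735 = 0.2038 ≈ 0.204

0.204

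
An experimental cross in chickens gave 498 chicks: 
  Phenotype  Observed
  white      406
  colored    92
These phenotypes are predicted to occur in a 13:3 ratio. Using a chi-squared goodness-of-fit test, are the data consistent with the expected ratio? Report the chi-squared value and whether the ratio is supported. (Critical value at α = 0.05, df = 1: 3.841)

The 13:3 ratio has 16 parts, so with N = 498 the expected counts are:
  white: 498 × 13/16 = 404.625
  colored: 498 × 3/16 = 93.375
χ² = Σ (O − E)² / E
  white: (406 − 404.625)² / 404.625 = 0.0047
  colored: (92 − 93.375)² / 93.375 = 0.0202
χ² = 0.0047 + 0.0202 = 0.0249 ≈ 0.025
Degrees of freedom = 2 − 1 = 1; critical value at α = 0.05 is 3.841.
Since 0.025 < 3.841, we fail to reject the null hypothesis — the data are consistent with the 13:3 ratio.

0.025; consistent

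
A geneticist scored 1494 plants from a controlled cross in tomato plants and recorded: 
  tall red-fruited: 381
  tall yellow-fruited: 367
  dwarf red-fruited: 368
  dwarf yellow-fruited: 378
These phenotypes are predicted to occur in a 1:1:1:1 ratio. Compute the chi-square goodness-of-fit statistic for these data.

0.399

The 1:1:1:1 ratio has 4 parts, so with N = 1494 the expected counts are:
  tall red-fruited: 1494 × 1/4 = 373.5
  tall yellow-fruited: 1494 × 1/4 = 373.5
  dwarf red-fruited: 1494 × 1/4 = 373.5
  dwarf yellow-fruited: 1494 × 1/4 = 373.5
χ² = Σ (O − E)² / E
  tall red-fruited: (381 − 373.5)² / 373.5 = 0.1506
  tall yellow-fruited: (367 − 373.5)² / 373.5 = 0.1131
  dwarf red-fruited: (368 − 373.5)² / 373.5 = 0.0810
  dwarf yellow-fruited: (378 − 373.5)² / 373.5 = 0.0542
χ² = 0.1506 + 0.1131 + 0.0810 + 0.0542 = 0.3989 ≈ 0.399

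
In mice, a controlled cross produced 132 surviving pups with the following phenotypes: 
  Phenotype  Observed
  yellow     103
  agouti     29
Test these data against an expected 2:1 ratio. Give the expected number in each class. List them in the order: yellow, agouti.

The 2:1 ratio has 3 parts, so with N = 132 the expected counts are:
  yellow: 132 × 2/3 = 88
  agouti: 132 × 1/3 = 44

88, 44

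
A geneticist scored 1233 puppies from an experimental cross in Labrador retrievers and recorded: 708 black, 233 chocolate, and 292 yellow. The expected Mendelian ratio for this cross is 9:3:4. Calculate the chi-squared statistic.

1.171

Total ratio parts = 16. Expected numbers out of 1233:
  black: 1233 × 9/16 = 693.5625
  chocolate: 1233 × 3/16 = 231.1875
  yellow: 1233 × 4/16 = 308.25
χ² = Σ (O − E)² / E
  black: (708 − 693.5625)² / 693.5625 = 0.3005
  chocolate: (233 − 231.1875)² / 231.1875 = 0.0142
  yellow: (292 − 308.25)² / 308.25 = 0.8567
χ² = 0.3005 + 0.0142 + 0.8567 = 1.1714 ≈ 1.171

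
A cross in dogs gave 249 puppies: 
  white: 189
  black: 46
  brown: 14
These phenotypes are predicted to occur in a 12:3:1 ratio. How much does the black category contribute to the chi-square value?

0.010

Under the 12:3:1 hypothesis (Σ ratio = 16, N = 249):
  white: 249 × 12/16 = 186.75
  black: 249 × 3/16 = 46.6875
  brown: 249 × 1/16 = 15.5625
Contribution of black: (46 − 46.6875)² / 46.6875 = 0.0101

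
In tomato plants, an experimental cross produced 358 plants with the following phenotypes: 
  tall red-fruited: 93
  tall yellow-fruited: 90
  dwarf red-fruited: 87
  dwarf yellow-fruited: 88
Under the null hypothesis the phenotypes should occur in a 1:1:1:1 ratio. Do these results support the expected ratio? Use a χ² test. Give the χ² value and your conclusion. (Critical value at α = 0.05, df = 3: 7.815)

Expected counts for N = 358 under a 1:1:1:1 ratio (total parts = 4):
  tall red-fruited: 358 × 1/4 = 89.5
  tall yellow-fruited: 358 × 1/4 = 89.5
  dwarf red-fruited: 358 × 1/4 = 89.5
  dwarf yellow-fruited: 358 × 1/4 = 89.5
χ² = Σ (O − E)² / E
  tall red-fruited: (93 − 89.5)² / 89.5 = 0.1369
  tall yellow-fruited: (90 − 89.5)² / 89.5 = 0.0028
  dwarf red-fruited: (87 − 89.5)² / 89.5 = 0.0698
  dwarf yellow-fruited: (88 − 89.5)² / 89.5 = 0.0251
χ² = 0.1369 + 0.0028 + 0.0698 + 0.0251 = 0.2346 ≈ 0.235
Degrees of freedom = 4 − 1 = 3; critical value at α = 0.05 is 7.815.
Since 0.235 < 7.815, we fail to reject the null hypothesis — the data are consistent with the 1:1:1:1 ratio.

0.235; consistent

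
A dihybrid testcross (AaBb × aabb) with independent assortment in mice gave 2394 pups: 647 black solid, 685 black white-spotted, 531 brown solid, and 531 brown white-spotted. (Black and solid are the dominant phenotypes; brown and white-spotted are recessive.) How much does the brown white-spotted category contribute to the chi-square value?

A dihybrid testcross with independent assortment gives a 1:1:1:1 ratio.
Under the 1:1:1:1 hypothesis (Σ ratio = 4, N = 2394):
  black solid: 2394 × 1/4 = 598.5
  black white-spotted: 2394 × 1/4 = 598.5
  brown solid: 2394 × 1/4 = 598.5
  brown white-spotted: 2394 × 1/4 = 598.5
Contribution of brown white-spotted: (531 − 598.5)² / 598.5 = 7.6128

7.613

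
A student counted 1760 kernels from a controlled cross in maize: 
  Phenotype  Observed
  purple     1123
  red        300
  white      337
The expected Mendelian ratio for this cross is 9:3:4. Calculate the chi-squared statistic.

44.706

Under the 9:3:4 hypothesis (Σ ratio = 16, N = 1760):
  purple: 1760 × 9/16 = 990
  red: 1760 × 3/16 = 330
  white: 1760 × 4/16 = 440
χ² = Σ (O − E)² / E
  purple: (1123 − 990)² / 990 = 17.8677
  red: (300 − 330)² / 330 = 2.7273
  white: (337 − 440)² / 440 = 24.1114
χ² = 17.8677 + 2.7273 + 24.1114 = 44.7064 ≈ 44.706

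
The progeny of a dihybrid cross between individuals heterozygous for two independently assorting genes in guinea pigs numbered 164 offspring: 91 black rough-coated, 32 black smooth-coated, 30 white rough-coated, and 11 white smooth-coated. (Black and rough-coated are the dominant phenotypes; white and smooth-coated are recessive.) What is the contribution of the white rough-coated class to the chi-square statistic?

A dihybrid F₂ with independent assortment and complete dominance at both loci gives a 9:3:3:1 phenotypic ratio.
Under the 9:3:3:1 hypothesis (Σ ratio = 16, N = 164):
  black rough-coated: 164 × 9/16 = 92.25
  black smooth-coated: 164 × 3/16 = 30.75
  white rough-coated: 164 × 3/16 = 30.75
  white smooth-coated: 164 × 1/16 = 10.25
Contribution of white rough-coated: (30 − 30.75)² / 30.75 = 0.0183

0.018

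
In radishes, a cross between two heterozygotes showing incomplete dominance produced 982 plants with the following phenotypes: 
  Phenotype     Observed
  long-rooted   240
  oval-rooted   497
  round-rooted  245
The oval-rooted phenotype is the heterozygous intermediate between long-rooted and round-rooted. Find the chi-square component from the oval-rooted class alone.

With incomplete dominance, a heterozygote × heterozygote cross gives a 1:2:1 phenotypic ratio.
The 1:2:1 ratio has 4 parts, so with N = 982 the expected counts are:
  long-rooted: 982 × 1/4 = 245.5
  oval-rooted: 982 × 2/4 = 491
  round-rooted: 982 × 1/4 = 245.5
Contribution of oval-rooted: (497 − 491)² / 491 = 0.0733

0.073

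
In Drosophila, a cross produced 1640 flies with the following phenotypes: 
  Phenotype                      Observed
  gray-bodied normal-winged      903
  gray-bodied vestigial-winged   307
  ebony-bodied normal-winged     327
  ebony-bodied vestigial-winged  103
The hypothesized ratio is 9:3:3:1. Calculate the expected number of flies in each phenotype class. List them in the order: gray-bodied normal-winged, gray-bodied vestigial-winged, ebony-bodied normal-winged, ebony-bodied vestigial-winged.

Expected counts for N = 1640 under a 9:3:3:1 ratio (total parts = 16):
  gray-bodied normal-winged: 1640 × 9/16 = 922.5
  gray-bodied vestigial-winged: 1640 × 3/16 = 307.5
  ebony-bodied normal-winged: 1640 × 3/16 = 307.5
  ebony-bodied vestigial-winged: 1640 × 1/16 = 102.5

922.5, 307.5, 307.5, 102.5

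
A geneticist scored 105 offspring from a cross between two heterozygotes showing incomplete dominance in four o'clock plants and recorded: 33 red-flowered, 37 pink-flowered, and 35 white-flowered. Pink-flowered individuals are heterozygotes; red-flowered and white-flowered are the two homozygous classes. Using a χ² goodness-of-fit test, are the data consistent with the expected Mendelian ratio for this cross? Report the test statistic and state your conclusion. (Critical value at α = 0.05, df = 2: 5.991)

9.229; not consistent

With incomplete dominance, a heterozygote × heterozygote cross gives a 1:2:1 phenotypic ratio.
Total ratio parts = 4. Expected numbers out of 105:
  red-flowered: 105 × 1/4 = 26.25
  pink-flowered: 105 × 2/4 = 52.5
  white-flowered: 105 × 1/4 = 26.25
χ² = Σ (O − E)² / E
  red-flowered: (33 − 26.25)² / 26.25 = 1.7357
  pink-flowered: (37 − 52.5)² / 52.5 = 4.5762
  white-flowered: (35 − 26.25)² / 26.25 = 2.9167
χ² = 1.7357 + 4.5762 + 2.9167 = 9.2286 ≈ 9.229
Degrees of freedom = 3 − 1 = 2; critical value at α = 0.05 is 5.991.
Since 9.229 > 5.991, we reject the null hypothesis — the data do not fit the 1:2:1 ratio.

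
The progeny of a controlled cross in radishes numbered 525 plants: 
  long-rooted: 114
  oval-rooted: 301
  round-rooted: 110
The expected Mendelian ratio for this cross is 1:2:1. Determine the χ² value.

Expected counts for N = 525 under a 1:2:1 ratio (total parts = 4):
  long-rooted: 525 × 1/4 = 131.25
  oval-rooted: 525 × 2/4 = 262.5
  round-rooted: 525 × 1/4 = 131.25
χ² = Σ (O − E)² / E
  long-rooted: (114 − 131.25)² / 131.25 = 2.2671
  oval-rooted: (301 − 262.5)² / 262.5 = 5.6467
  round-rooted: (110 − 131.25)² / 131.25 = 3.4405
χ² = 2.2671 + 5.6467 + 3.4405 = 11.3543 ≈ 11.354

11.354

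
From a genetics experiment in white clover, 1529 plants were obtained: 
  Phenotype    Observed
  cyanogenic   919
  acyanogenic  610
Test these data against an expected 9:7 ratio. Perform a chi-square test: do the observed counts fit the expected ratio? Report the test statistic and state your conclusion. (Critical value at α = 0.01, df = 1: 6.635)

9.232; not consistent

The 9:7 ratio has 16 parts, so with N = 1529 the expected counts are:
  cyanogenic: 1529 × 9/16 = 860.0625
  acyanogenic: 1529 × 7/16 = 668.9375
χ² = Σ (O − E)² / E
  cyanogenic: (919 − 860.0625)² / 860.0625 = 4.0388
  acyanogenic: (610 − 668.9375)² / 668.9375 = 5.1928
χ² = 4.0388 + 5.1928 = 9.2316 ≈ 9.232
Degrees of freedom = 2 − 1 = 1; critical value at α = 0.01 is 6.635.
Since 9.232 > 6.635, we reject the null hypothesis — the data do not fit the 9:7 ratio.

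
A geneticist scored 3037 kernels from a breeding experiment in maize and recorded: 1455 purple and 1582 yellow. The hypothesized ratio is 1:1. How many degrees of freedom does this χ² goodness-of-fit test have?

1

A goodness-of-fit test with 2 phenotype classes has df = 2 − 1 = 1.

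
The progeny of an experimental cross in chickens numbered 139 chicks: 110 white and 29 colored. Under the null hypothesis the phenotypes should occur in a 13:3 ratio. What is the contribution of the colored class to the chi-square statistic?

Total ratio parts = 16. Expected numbers out of 139:
  white: 139 × 13/16 = 112.9375
  colored: 139 × 3/16 = 26.0625
Contribution of colored: (29 − 26.0625)² / 26.0625 = 0.3311

0.331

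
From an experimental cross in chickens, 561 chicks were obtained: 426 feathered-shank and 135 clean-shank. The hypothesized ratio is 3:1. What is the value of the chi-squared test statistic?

Total ratio parts = 4. Expected numbers out of 561:
  feathered-shank: 561 × 3/4 = 420.75
  clean-shank: 561 × 1/4 = 140.25
χ² = Σ (O − E)² / E
  feathered-shank: (426 − 420.75)² / 420.75 = 0.0655
  clean-shank: (135 − 140.25)² / 140.25 = 0.1965
χ² = 0.0655 + 0.1965 = 0.262

0.262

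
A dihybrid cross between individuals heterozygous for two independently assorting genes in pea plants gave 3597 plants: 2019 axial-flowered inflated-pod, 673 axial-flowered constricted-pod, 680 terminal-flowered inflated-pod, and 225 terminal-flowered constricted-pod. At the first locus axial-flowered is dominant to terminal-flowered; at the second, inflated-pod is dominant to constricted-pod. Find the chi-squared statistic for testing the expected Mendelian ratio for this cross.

A dihybrid F₂ with independent assortment and complete dominance at both loci gives a 9:3:3:1 phenotypic ratio.
Under the 9:3:3:1 hypothesis (Σ ratio = 16, N = 3597):
  axial-flowered inflated-pod: 3597 × 9/16 = 2023.3125
  axial-flowered constricted-pod: 3597 × 3/16 = 674.4375
  terminal-flowered inflated-pod: 3597 × 3/16 = 674.4375
  terminal-flowered constricted-pod: 3597 × 1/16 = 224.8125
χ² = Σ (O − E)² / E
  axial-flowered inflated-pod: (2019 − 2023.3125)² / 2023.3125 = 0.0092
  axial-flowered constricted-pod: (673 − 674.4375)² / 674.4375 = 0.0031
  terminal-flowered inflated-pod: (680 − 674.4375)² / 674.4375 = 0.0459
  terminal-flowered constricted-pod: (225 − 224.8125)² / 224.8125 = 0.0002
χ² = 0.0092 + 0.0031 + 0.0459 + 0.0002 = 0.0584 ≈ 0.058

0.058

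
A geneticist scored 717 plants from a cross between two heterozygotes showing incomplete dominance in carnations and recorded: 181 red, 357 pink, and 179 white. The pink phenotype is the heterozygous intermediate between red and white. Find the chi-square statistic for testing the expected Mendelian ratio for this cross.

With incomplete dominance, a heterozygote × heterozygote cross gives a 1:2:1 phenotypic ratio.
Under the 1:2:1 hypothesis (Σ ratio = 4, N = 717):
  red: 717 × 1/4 = 179.25
  pink: 717 × 2/4 = 358.5
  white: 717 × 1/4 = 179.25
χ² = Σ (O − E)² / E
  red: (181 − 179.25)² / 179.25 = 0.0171
  pink: (357 − 358.5)² / 358.5 = 0.0063
  white: (179 − 179.25)² / 179.25 = 0.0003
χ² = 0.0171 + 0.0063 + 0.0003 = 0.0237 ≈ 0.024

0.024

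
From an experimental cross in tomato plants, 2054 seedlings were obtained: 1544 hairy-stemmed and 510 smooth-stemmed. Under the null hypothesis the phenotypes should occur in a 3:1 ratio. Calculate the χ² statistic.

Total ratio parts = 4. Expected numbers out of 2054:
  hairy-stemmed: 2054 × 3/4 = 1540.5
  smooth-stemmed: 2054 × 1/4 = 513.5
χ² = Σ (O − E)² / E
  hairy-stemmed: (1544 − 1540.5)² / 1540.5 = 0.0080
  smooth-stemmed: (510 − 513.5)² / 513.5 = 0.0239
χ² = 0.0080 + 0.0239 = 0.0319 ≈ 0.032

0.032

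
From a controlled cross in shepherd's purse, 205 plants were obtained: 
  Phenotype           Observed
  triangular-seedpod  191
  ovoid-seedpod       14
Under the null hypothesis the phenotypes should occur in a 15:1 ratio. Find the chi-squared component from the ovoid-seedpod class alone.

Under the 15:1 hypothesis (Σ ratio = 16, N = 205):
  triangular-seedpod: 205 × 15/16 = 192.1875
  ovoid-seedpod: 205 × 1/16 = 12.8125
Contribution of ovoid-seedpod: (14 − 12.8125)² / 12.8125 = 0.1101

0.110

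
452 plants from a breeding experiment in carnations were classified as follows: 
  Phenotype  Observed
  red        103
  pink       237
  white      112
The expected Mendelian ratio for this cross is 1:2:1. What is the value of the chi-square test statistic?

Total ratio parts = 4. Expected numbers out of 452:
  red: 452 × 1/4 = 113
  pink: 452 × 2/4 = 226
  white: 452 × 1/4 = 113
χ² = Σ (O − E)² / E
  red: (103 − 113)² / 113 = 0.8850
  pink: (237 − 226)² / 226 = 0.5354
  white: (112 − 113)² / 113 = 0.0088
χ² = 0.8850 + 0.5354 + 0.0088 = 1.4292 ≈ 1.429

1.429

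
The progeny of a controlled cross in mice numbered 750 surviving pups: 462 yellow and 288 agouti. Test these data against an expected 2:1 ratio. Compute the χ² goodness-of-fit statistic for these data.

Total ratio parts = 3. Expected numbers out of 750:
  yellow: 750 × 2/3 = 500
  agouti: 750 × 1/3 = 250
χ² = Σ (O − E)² / E
  yellow: (462 − 500)² / 500 = 2.8880
  agouti: (288 − 250)² / 250 = 5.7760
χ² = 2.8880 + 5.7760 = 8.664

8.664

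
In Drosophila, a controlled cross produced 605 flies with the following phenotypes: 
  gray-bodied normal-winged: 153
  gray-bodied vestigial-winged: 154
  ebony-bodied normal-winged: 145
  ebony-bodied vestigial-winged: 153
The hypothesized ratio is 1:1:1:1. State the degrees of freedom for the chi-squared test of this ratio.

3

A goodness-of-fit test with 4 phenotype classes has df = 4 − 1 = 3.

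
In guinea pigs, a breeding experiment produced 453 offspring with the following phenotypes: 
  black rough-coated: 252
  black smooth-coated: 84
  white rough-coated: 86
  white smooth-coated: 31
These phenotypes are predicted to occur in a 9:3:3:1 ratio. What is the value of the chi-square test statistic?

0.310

Total ratio parts = 16. Expected numbers out of 453:
  black rough-coated: 453 × 9/16 = 254.8125
  black smooth-coated: 453 × 3/16 = 84.9375
  white rough-coated: 453 × 3/16 = 84.9375
  white smooth-coated: 453 × 1/16 = 28.3125
χ² = Σ (O − E)² / E
  black rough-coated: (252 − 254.8125)² / 254.8125 = 0.0310
  black smooth-coated: (84 − 84.9375)² / 84.9375 = 0.0103
  white rough-coated: (86 − 84.9375)² / 84.9375 = 0.0133
  white smooth-coated: (31 − 28.3125)² / 28.3125 = 0.2551
χ² = 0.0310 + 0.0103 + 0.0133 + 0.2551 = 0.3097 ≈ 0.310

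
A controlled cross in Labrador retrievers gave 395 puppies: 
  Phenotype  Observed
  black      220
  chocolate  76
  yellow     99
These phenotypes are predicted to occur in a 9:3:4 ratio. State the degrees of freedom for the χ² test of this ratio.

A goodness-of-fit test with 3 phenotype classes has df = 3 − 1 = 2.

2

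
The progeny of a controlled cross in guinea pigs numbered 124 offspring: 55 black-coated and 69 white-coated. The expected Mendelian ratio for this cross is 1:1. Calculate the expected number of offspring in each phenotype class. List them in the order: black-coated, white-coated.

The 1:1 ratio has 2 parts, so with N = 124 the expected counts are:
  black-coated: 124 × 1/2 = 62
  white-coated: 124 × 1/2 = 62

62, 62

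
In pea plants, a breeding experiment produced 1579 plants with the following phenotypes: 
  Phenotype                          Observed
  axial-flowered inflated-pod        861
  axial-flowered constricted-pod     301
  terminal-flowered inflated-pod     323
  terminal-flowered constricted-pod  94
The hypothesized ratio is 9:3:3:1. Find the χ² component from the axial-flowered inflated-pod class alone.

Under the 9:3:3:1 hypothesis (Σ ratio = 16, N = 1579):
  axial-flowered inflated-pod: 1579 × 9/16 = 888.1875
  axial-flowered constricted-pod: 1579 × 3/16 = 296.0625
  terminal-flowered inflated-pod: 1579 × 3/16 = 296.0625
  terminal-flowered constricted-pod: 1579 × 1/16 = 98.6875
Contribution of axial-flowered inflated-pod: (861 − 888.1875)² / 888.1875 = 0.8322

0.832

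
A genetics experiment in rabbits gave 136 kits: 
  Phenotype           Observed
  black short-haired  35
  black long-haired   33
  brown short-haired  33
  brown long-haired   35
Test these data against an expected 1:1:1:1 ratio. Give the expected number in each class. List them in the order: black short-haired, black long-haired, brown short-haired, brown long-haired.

Total ratio parts = 4. Expected numbers out of 136:
  black short-haired: 136 × 1/4 = 34
  black long-haired: 136 × 1/4 = 34
  brown short-haired: 136 × 1/4 = 34
  brown long-haired: 136 × 1/4 = 34

34, 34, 34, 34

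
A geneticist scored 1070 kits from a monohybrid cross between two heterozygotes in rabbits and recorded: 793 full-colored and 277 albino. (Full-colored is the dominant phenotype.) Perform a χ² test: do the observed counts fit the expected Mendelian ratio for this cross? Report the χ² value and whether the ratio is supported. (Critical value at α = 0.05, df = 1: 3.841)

0.450; consistent

For a monohybrid cross between heterozygotes with complete dominance, the expected phenotypic ratio is 3:1.
Expected counts for N = 1070 under a 3:1 ratio (total parts = 4):
  full-colored: 1070 × 3/4 = 802.5
  albino: 1070 × 1/4 = 267.5
χ² = Σ (O − E)² / E
  full-colored: (793 − 802.5)² / 802.5 = 0.1125
  albino: (277 − 267.5)² / 267.5 = 0.3374
χ² = 0.1125 + 0.3374 = 0.4499 ≈ 0.450
Degrees of freedom = 2 − 1 = 1; critical value at α = 0.05 is 3.841.
Since 0.450 < 3.841, we fail to reject the null hypothesis — the data are consistent with the 3:1 ratio.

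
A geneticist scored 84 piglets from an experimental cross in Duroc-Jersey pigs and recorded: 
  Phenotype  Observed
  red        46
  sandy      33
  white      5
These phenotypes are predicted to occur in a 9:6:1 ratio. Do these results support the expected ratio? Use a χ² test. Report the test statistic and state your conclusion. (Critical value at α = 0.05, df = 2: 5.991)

0.116; consistent

Expected counts for N = 84 under a 9:6:1 ratio (total parts = 16):
  red: 84 × 9/16 = 47.25
  sandy: 84 × 6/16 = 31.5
  white: 84 × 1/16 = 5.25
χ² = Σ (O − E)² / E
  red: (46 − 47.25)² / 47.25 = 0.0331
  sandy: (33 − 31.5)² / 31.5 = 0.0714
  white: (5 − 5.25)² / 5.25 = 0.0119
χ² = 0.0331 + 0.0714 + 0.0119 = 0.1164 ≈ 0.116
Degrees of freedom = 3 − 1 = 2; critical value at α = 0.05 is 5.991.
Since 0.116 < 5.991, we fail to reject the null hypothesis — the data are consistent with the 9:6:1 ratio.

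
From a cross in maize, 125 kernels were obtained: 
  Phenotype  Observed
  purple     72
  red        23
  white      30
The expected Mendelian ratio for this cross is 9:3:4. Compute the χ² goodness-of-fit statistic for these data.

Expected counts for N = 125 under a 9:3:4 ratio (total parts = 16):
  purple: 125 × 9/16 = 70.3125
  red: 125 × 3/16 = 23.4375
  white: 125 × 4/16 = 31.25
χ² = Σ (O − E)² / E
  purple: (72 − 70.3125)² / 70.3125 = 0.0405
  red: (23 − 23.4375)² / 23.4375 = 0.0082
  white: (30 − 31.25)² / 31.25 = 0.0500
χ² = 0.0405 + 0.0082 + 0.0500 = 0.0987 ≈ 0.099

0.099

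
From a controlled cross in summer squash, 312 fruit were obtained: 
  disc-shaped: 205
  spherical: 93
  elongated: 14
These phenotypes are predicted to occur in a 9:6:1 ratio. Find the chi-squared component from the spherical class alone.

4.923

Total ratio parts = 16. Expected numbers out of 312:
  disc-shaped: 312 × 9/16 = 175.5
  spherical: 312 × 6/16 = 117
  elongated: 312 × 1/16 = 19.5
Contribution of spherical: (93 − 117)² / 117 = 4.9231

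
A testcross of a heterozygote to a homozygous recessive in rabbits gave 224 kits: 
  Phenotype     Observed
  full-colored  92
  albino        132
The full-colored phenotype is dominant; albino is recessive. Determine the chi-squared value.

A testcross of a heterozygote (Aa × aa) gives a 1:1 phenotypic ratio.
The 1:1 ratio has 2 parts, so with N = 224 the expected counts are:
  full-colored: 224 × 1/2 = 112
  albino: 224 × 1/2 = 112
χ² = Σ (O − E)² / E
  full-colored: (92 − 112)² / 112 = 3.5714
  albino: (132 − 112)² / 112 = 3.5714
χ² = 3.5714 + 3.5714 = 7.1428 ≈ 7.143

7.143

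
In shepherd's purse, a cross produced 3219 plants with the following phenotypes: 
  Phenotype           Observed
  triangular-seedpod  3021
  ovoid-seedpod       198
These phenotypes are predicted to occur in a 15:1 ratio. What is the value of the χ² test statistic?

0.054

Expected counts for N = 3219 under a 15:1 ratio (total parts = 16):
  triangular-seedpod: 3219 × 15/16 = 3017.8125
  ovoid-seedpod: 3219 × 1/16 = 201.1875
χ² = Σ (O − E)² / E
  triangular-seedpod: (3021 − 3017.8125)² / 3017.8125 = 0.0034
  ovoid-seedpod: (198 − 201.1875)² / 201.1875 = 0.0505
χ² = 0.0034 + 0.0505 = 0.0539 ≈ 0.054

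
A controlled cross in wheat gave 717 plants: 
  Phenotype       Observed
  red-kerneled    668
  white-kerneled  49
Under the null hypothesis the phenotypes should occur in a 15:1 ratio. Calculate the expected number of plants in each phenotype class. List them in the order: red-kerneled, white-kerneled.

672.1875, 44.8125

Expected counts for N = 717 under a 15:1 ratio (total parts = 16):
  red-kerneled: 717 × 15/16 = 672.1875
  white-kerneled: 717 × 1/16 = 44.8125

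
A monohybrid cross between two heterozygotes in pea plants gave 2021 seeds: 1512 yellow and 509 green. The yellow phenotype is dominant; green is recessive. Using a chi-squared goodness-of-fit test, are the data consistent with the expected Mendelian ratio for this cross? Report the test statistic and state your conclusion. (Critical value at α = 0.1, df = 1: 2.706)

For a monohybrid cross between heterozygotes with complete dominance, the expected phenotypic ratio is 3:1.
Total ratio parts = 4. Expected numbers out of 2021:
  yellow: 2021 × 3/4 = 1515.75
  green: 2021 × 1/4 = 505.25
χ² = Σ (O − E)² / E
  yellow: (1512 − 1515.75)² / 1515.75 = 0.0093
  green: (509 − 505.25)² / 505.25 = 0.0278
χ² = 0.0093 + 0.0278 = 0.0371 ≈ 0.037
Degrees of freedom = 2 − 1 = 1; critical value at α = 0.1 is 2.706.
Since 0.037 < 2.706, we fail to reject the null hypothesis — the data are consistent with the 3:1 ratio.

0.037; consistent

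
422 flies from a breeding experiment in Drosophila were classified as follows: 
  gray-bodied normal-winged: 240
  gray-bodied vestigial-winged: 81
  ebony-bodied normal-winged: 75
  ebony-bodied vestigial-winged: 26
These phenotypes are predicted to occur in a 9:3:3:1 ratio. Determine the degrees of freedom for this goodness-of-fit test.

3

A goodness-of-fit test with 4 phenotype classes has df = 4 − 1 = 3.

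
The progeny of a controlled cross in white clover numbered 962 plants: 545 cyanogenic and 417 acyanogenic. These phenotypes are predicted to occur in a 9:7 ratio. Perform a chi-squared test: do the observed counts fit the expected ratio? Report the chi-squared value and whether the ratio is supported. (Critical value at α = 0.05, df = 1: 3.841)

0.063; consistent

Expected counts for N = 962 under a 9:7 ratio (total parts = 16):
  cyanogenic: 962 × 9/16 = 541.125
  acyanogenic: 962 × 7/16 = 420.875
χ² = Σ (O − E)² / E
  cyanogenic: (545 − 541.125)² / 541.125 = 0.0277
  acyanogenic: (417 − 420.875)² / 420.875 = 0.0357
χ² = 0.0277 + 0.0357 = 0.0634 ≈ 0.063
Degrees of freedom = 2 − 1 = 1; critical value at α = 0.05 is 3.841.
Since 0.063 < 3.841, we fail to reject the null hypothesis — the data are consistent with the 9:7 ratio.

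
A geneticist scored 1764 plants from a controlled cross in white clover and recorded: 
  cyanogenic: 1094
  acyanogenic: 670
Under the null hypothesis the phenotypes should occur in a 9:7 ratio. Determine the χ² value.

23.849

Under the 9:7 hypothesis (Σ ratio = 16, N = 1764):
  cyanogenic: 1764 × 9/16 = 992.25
  acyanogenic: 1764 × 7/16 = 771.75
χ² = Σ (O − E)² / E
  cyanogenic: (1094 − 992.25)² / 992.25 = 10.4339
  acyanogenic: (670 − 771.75)² / 771.75 = 13.4150
χ² = 10.4339 + 13.4150 = 23.8489 ≈ 23.849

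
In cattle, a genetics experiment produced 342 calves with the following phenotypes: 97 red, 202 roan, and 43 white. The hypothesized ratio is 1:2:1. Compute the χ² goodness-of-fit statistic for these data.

Expected counts for N = 342 under a 1:2:1 ratio (total parts = 4):
  red: 342 × 1/4 = 85.5
  roan: 342 × 2/4 = 171
  white: 342 × 1/4 = 85.5
χ² = Σ (O − E)² / E
  red: (97 − 85.5)² / 85.5 = 1.5468
  roan: (202 − 171)² / 171 = 5.6199
  white: (43 − 85.5)² / 85.5 = 21.1257
χ² = 1.5468 + 5.6199 + 21.1257 = 28.2924 ≈ 28.292

28.292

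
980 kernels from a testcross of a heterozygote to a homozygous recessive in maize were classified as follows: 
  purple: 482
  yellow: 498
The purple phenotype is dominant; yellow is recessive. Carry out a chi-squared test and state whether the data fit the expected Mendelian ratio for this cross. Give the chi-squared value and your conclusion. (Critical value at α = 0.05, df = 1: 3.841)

0.261; consistent

A testcross of a heterozygote (Aa × aa) gives a 1:1 phenotypic ratio.
The 1:1 ratio has 2 parts, so with N = 980 the expected counts are:
  purple: 980 × 1/2 = 490
  yellow: 980 × 1/2 = 490
χ² = Σ (O − E)² / E
  purple: (482 − 490)² / 490 = 0.1306
  yellow: (498 − 490)² / 490 = 0.1306
χ² = 0.1306 + 0.1306 = 0.2612 ≈ 0.261
Degrees of freedom = 2 − 1 = 1; critical value at α = 0.05 is 3.841.
Since 0.261 < 3.841, we fail to reject the null hypothesis — the data are consistent with the 1:1 ratio.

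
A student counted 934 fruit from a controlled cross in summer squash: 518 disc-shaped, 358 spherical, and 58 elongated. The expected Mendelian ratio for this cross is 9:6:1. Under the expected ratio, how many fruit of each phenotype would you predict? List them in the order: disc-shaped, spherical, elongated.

525.375, 350.25, 58.375

The 9:6:1 ratio has 16 parts, so with N = 934 the expected counts are:
  disc-shaped: 934 × 9/16 = 525.375
  spherical: 934 × 6/16 = 350.25
  elongated: 934 × 1/16 = 58.375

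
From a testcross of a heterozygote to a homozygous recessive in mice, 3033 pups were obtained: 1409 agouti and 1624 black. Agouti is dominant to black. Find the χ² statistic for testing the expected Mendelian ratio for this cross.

A testcross of a heterozygote (Aa × aa) gives a 1:1 phenotypic ratio.
Total ratio parts = 2. Expected numbers out of 3033:
  agouti: 3033 × 1/2 = 1516.5
  black: 3033 × 1/2 = 1516.5
χ² = Σ (O − E)² / E
  agouti: (1409 − 1516.5)² / 1516.5 = 7.6203
  black: (1624 − 1516.5)² / 1516.5 = 7.6203
χ² = 7.6203 + 7.6203 = 15.2406 ≈ 15.241

15.241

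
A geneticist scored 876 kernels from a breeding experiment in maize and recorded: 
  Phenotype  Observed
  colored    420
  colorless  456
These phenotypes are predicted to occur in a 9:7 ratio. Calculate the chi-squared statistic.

Expected counts for N = 876 under a 9:7 ratio (total parts = 16):
  colored: 876 × 9/16 = 492.75
  colorless: 876 × 7/16 = 383.25
χ² = Σ (O − E)² / E
  colored: (420 − 492.75)² / 492.75 = 10.7409
  colorless: (456 − 383.25)² / 383.25 = 13.8097
χ² = 10.7409 + 13.8097 = 24.5506 ≈ 24.551

24.551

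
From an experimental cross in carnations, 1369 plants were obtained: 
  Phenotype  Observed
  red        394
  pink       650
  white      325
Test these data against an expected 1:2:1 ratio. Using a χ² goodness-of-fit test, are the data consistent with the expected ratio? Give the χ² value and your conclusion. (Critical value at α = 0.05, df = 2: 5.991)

10.433; not consistent

Expected counts for N = 1369 under a 1:2:1 ratio (total parts = 4):
  red: 1369 × 1/4 = 342.25
  pink: 1369 × 2/4 = 684.5
  white: 1369 × 1/4 = 342.25
χ² = Σ (O − E)² / E
  red: (394 − 342.25)² / 342.25 = 7.8249
  pink: (650 − 684.5)² / 684.5 = 1.7389
  white: (325 − 342.25)² / 342.25 = 0.8694
χ² = 7.8249 + 1.7389 + 0.8694 = 10.4332 ≈ 10.433
Degrees of freedom = 3 − 1 = 2; critical value at α = 0.05 is 5.991.
Since 10.433 > 5.991, we reject the null hypothesis — the data do not fit the 1:2:1 ratio.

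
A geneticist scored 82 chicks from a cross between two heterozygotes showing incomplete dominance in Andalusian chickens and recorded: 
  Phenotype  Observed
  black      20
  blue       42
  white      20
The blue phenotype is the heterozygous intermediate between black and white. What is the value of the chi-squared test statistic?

With incomplete dominance, a heterozygote × heterozygote cross gives a 1:2:1 phenotypic ratio.
Expected counts for N = 82 under a 1:2:1 ratio (total parts = 4):
  black: 82 × 1/4 = 20.5
  blue: 82 × 2/4 = 41
  white: 82 × 1/4 = 20.5
χ² = Σ (O − E)² / E
  black: (20 − 20.5)² / 20.5 = 0.0122
  blue: (42 − 41)² / 41 = 0.0244
  white: (20 − 20.5)² / 20.5 = 0.0122
χ² = 0.0122 + 0.0244 + 0.0122 = 0.0488 ≈ 0.049

0.049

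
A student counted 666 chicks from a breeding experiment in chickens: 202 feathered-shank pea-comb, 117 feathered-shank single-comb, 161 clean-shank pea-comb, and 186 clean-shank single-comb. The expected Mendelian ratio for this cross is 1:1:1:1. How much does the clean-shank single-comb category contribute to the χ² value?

The 1:1:1:1 ratio has 4 parts, so with N = 666 the expected counts are:
  feathered-shank pea-comb: 666 × 1/4 = 166.5
  feathered-shank single-comb: 666 × 1/4 = 166.5
  clean-shank pea-comb: 666 × 1/4 = 166.5
  clean-shank single-comb: 666 × 1/4 = 166.5
Contribution of clean-shank single-comb: (186 − 166.5)² / 166.5 = 2.2838

2.284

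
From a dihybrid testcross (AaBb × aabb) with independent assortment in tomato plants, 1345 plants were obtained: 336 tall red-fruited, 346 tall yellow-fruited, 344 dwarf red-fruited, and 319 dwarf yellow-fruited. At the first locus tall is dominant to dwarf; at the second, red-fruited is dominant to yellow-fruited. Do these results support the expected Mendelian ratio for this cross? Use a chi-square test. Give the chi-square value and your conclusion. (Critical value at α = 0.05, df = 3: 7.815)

1.346; consistent

A dihybrid testcross with independent assortment gives a 1:1:1:1 ratio.
Under the 1:1:1:1 hypothesis (Σ ratio = 4, N = 1345):
  tall red-fruited: 1345 × 1/4 = 336.25
  tall yellow-fruited: 1345 × 1/4 = 336.25
  dwarf red-fruited: 1345 × 1/4 = 336.25
  dwarf yellow-fruited: 1345 × 1/4 = 336.25
χ² = Σ (O − E)² / E
  tall red-fruited: (336 − 336.25)² / 336.25 = 0.0002
  tall yellow-fruited: (346 − 336.25)² / 336.25 = 0.2827
  dwarf red-fruited: (344 − 336.25)² / 336.25 = 0.1786
  dwarf yellow-fruited: (319 − 336.25)² / 336.25 = 0.8849
χ² = 0.0002 + 0.2827 + 0.1786 + 0.8849 = 1.3464 ≈ 1.346
Degrees of freedom = 4 − 1 = 3; critical value at α = 0.05 is 7.815.
Since 1.346 < 7.815, we fail to reject the null hypothesis — the data are consistent with the 1:1:1:1 ratio.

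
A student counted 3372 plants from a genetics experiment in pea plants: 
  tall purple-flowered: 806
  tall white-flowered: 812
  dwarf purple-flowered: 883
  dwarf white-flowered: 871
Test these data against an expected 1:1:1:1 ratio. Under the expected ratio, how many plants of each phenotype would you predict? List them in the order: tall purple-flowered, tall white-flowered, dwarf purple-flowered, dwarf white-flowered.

843, 843, 843, 843

Total ratio parts = 4. Expected numbers out of 3372:
  tall purple-flowered: 3372 × 1/4 = 843
  tall white-flowered: 3372 × 1/4 = 843
  dwarf purple-flowered: 3372 × 1/4 = 843
  dwarf white-flowered: 3372 × 1/4 = 843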